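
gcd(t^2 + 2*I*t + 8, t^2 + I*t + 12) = t + 4*I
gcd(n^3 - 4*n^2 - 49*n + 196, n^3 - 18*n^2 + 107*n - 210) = n - 7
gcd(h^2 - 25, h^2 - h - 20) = h - 5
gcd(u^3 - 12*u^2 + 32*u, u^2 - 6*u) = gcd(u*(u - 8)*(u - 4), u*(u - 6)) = u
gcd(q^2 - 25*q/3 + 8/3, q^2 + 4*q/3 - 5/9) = q - 1/3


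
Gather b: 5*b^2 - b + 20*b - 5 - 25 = 5*b^2 + 19*b - 30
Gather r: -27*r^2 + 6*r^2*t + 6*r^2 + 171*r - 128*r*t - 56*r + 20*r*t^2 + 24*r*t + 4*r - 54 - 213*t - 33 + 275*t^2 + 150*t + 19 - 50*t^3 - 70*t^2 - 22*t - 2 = r^2*(6*t - 21) + r*(20*t^2 - 104*t + 119) - 50*t^3 + 205*t^2 - 85*t - 70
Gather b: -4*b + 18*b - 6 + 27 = 14*b + 21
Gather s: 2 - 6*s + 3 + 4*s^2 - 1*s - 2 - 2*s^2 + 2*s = 2*s^2 - 5*s + 3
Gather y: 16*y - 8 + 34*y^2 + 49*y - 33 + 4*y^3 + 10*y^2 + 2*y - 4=4*y^3 + 44*y^2 + 67*y - 45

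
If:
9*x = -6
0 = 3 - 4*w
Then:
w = 3/4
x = -2/3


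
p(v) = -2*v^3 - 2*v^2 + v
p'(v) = -6*v^2 - 4*v + 1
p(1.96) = -20.78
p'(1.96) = -29.89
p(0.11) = 0.08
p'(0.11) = 0.49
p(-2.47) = 15.47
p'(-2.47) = -25.73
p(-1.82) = 3.61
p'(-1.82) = -11.59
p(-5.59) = 281.27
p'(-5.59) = -164.13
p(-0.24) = -0.33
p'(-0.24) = 1.61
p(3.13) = -77.79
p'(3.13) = -70.30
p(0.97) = -2.74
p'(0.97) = -8.53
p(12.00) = -3732.00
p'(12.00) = -911.00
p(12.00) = -3732.00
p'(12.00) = -911.00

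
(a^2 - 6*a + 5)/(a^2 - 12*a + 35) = (a - 1)/(a - 7)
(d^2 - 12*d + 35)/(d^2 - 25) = (d - 7)/(d + 5)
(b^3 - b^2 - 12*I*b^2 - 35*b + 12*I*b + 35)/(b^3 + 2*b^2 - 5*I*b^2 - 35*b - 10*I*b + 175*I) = (b^2 - b*(1 + 7*I) + 7*I)/(b^2 + 2*b - 35)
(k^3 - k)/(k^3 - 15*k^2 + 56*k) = (k^2 - 1)/(k^2 - 15*k + 56)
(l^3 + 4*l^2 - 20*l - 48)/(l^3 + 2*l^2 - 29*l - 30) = (l^2 - 2*l - 8)/(l^2 - 4*l - 5)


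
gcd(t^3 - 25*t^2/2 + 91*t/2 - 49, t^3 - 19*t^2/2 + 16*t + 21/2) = t - 7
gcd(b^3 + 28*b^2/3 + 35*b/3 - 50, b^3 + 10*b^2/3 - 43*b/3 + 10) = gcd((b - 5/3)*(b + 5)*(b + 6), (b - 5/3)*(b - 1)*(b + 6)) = b^2 + 13*b/3 - 10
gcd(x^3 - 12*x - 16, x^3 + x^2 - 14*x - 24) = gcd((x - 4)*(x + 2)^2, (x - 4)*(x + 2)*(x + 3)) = x^2 - 2*x - 8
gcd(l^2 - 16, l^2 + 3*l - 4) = l + 4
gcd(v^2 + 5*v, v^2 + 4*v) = v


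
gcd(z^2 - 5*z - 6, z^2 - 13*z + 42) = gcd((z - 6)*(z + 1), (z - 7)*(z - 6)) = z - 6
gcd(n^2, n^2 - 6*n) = n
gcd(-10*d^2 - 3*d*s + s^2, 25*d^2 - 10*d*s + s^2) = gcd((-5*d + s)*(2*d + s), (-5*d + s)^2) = -5*d + s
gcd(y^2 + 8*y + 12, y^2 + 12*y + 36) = y + 6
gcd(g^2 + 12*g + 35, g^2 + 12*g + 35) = g^2 + 12*g + 35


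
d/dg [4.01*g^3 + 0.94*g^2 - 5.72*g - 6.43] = 12.03*g^2 + 1.88*g - 5.72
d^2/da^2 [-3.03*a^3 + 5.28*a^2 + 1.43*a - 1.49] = 10.56 - 18.18*a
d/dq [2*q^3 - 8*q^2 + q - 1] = 6*q^2 - 16*q + 1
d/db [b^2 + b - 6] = 2*b + 1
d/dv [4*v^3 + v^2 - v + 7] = 12*v^2 + 2*v - 1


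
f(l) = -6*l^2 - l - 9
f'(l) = -12*l - 1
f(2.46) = -47.77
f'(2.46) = -30.52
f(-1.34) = -18.43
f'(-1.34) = 15.08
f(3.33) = -78.86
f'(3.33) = -40.96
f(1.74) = -28.91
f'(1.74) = -21.88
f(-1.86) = -27.90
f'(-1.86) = 21.32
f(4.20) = -119.04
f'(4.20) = -51.40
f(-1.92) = -29.20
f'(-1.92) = 22.04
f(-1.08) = -14.92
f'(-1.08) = 11.96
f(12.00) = -885.00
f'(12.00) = -145.00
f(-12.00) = -861.00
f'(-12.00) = 143.00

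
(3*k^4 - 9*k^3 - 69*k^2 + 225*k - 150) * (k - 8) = 3*k^5 - 33*k^4 + 3*k^3 + 777*k^2 - 1950*k + 1200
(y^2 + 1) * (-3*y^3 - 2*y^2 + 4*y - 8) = -3*y^5 - 2*y^4 + y^3 - 10*y^2 + 4*y - 8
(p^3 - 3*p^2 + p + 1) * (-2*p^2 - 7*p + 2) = -2*p^5 - p^4 + 21*p^3 - 15*p^2 - 5*p + 2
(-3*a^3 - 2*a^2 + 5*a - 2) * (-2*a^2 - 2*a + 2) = 6*a^5 + 10*a^4 - 12*a^3 - 10*a^2 + 14*a - 4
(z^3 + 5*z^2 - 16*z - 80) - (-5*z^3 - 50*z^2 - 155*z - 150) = 6*z^3 + 55*z^2 + 139*z + 70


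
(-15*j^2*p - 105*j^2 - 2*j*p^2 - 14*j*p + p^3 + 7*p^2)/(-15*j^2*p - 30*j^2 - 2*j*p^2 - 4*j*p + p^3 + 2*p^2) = (p + 7)/(p + 2)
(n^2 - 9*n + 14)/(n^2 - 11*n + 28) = (n - 2)/(n - 4)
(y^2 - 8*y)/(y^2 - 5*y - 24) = y/(y + 3)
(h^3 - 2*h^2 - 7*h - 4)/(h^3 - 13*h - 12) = (h + 1)/(h + 3)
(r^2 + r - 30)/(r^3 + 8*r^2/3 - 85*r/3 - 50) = 3/(3*r + 5)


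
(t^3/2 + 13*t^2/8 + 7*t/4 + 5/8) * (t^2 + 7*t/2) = t^5/2 + 27*t^4/8 + 119*t^3/16 + 27*t^2/4 + 35*t/16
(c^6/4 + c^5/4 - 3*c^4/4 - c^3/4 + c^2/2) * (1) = c^6/4 + c^5/4 - 3*c^4/4 - c^3/4 + c^2/2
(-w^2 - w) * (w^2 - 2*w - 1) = -w^4 + w^3 + 3*w^2 + w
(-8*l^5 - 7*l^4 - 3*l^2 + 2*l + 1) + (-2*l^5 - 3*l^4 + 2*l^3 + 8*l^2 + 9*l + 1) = -10*l^5 - 10*l^4 + 2*l^3 + 5*l^2 + 11*l + 2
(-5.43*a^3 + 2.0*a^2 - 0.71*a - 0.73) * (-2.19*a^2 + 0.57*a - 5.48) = 11.8917*a^5 - 7.4751*a^4 + 32.4513*a^3 - 9.766*a^2 + 3.4747*a + 4.0004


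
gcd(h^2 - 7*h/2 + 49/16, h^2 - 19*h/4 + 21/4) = h - 7/4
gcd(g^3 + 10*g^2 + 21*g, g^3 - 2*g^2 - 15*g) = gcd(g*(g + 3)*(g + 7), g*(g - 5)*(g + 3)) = g^2 + 3*g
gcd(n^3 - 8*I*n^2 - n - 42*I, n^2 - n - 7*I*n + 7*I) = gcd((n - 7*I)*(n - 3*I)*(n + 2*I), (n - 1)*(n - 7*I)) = n - 7*I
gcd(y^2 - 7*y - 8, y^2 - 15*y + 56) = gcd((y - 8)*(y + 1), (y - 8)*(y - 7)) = y - 8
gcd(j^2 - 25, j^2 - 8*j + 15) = j - 5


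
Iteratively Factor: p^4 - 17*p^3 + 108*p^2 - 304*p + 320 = (p - 4)*(p^3 - 13*p^2 + 56*p - 80) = (p - 4)^2*(p^2 - 9*p + 20) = (p - 5)*(p - 4)^2*(p - 4)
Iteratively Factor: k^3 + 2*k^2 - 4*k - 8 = (k + 2)*(k^2 - 4) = (k - 2)*(k + 2)*(k + 2)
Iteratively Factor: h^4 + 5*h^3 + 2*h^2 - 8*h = (h)*(h^3 + 5*h^2 + 2*h - 8) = h*(h + 2)*(h^2 + 3*h - 4) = h*(h + 2)*(h + 4)*(h - 1)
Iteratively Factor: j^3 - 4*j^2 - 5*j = (j - 5)*(j^2 + j) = j*(j - 5)*(j + 1)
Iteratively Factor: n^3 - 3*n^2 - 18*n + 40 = (n + 4)*(n^2 - 7*n + 10) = (n - 5)*(n + 4)*(n - 2)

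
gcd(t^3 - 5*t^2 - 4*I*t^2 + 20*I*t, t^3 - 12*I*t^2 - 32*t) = t^2 - 4*I*t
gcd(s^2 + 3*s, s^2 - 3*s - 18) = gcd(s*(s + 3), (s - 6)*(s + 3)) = s + 3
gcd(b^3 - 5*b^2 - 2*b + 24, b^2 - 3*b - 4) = b - 4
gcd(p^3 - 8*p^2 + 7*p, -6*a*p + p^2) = p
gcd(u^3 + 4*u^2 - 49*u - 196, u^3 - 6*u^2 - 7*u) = u - 7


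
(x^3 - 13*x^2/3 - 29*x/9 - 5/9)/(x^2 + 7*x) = (9*x^3 - 39*x^2 - 29*x - 5)/(9*x*(x + 7))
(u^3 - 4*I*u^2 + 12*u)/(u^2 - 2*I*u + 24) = u*(u + 2*I)/(u + 4*I)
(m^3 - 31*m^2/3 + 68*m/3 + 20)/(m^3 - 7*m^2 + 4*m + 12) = (m^2 - 13*m/3 - 10/3)/(m^2 - m - 2)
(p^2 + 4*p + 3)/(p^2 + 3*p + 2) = (p + 3)/(p + 2)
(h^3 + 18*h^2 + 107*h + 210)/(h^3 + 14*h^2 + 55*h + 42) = (h + 5)/(h + 1)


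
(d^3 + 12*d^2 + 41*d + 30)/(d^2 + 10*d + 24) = (d^2 + 6*d + 5)/(d + 4)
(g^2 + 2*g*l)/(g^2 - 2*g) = (g + 2*l)/(g - 2)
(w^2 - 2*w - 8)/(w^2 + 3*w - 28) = (w + 2)/(w + 7)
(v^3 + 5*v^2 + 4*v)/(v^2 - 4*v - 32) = v*(v + 1)/(v - 8)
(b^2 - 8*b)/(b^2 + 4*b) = (b - 8)/(b + 4)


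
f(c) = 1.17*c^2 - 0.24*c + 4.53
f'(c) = 2.34*c - 0.24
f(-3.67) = 21.17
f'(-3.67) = -8.83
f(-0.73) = 5.33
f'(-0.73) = -1.95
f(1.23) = 6.00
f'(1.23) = 2.64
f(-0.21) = 4.63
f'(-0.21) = -0.73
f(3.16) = 15.45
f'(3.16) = 7.15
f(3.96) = 21.93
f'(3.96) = 9.03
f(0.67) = 4.89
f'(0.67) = 1.33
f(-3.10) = 16.52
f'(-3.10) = -7.49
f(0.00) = 4.53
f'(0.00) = -0.24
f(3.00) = 14.34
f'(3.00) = 6.78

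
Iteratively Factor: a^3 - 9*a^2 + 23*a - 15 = (a - 1)*(a^2 - 8*a + 15) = (a - 3)*(a - 1)*(a - 5)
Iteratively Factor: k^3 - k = (k + 1)*(k^2 - k) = k*(k + 1)*(k - 1)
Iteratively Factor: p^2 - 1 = (p - 1)*(p + 1)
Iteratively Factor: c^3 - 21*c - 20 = (c - 5)*(c^2 + 5*c + 4) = (c - 5)*(c + 1)*(c + 4)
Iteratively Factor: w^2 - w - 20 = (w - 5)*(w + 4)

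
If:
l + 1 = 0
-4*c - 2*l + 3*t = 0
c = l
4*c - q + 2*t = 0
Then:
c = -1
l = -1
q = -8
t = -2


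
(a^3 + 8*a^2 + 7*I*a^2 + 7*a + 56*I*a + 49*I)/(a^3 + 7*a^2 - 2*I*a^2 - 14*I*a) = (a^2 + a*(1 + 7*I) + 7*I)/(a*(a - 2*I))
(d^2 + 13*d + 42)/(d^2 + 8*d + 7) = (d + 6)/(d + 1)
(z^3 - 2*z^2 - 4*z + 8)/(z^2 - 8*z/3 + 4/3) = 3*(z^2 - 4)/(3*z - 2)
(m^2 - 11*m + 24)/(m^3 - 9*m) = (m - 8)/(m*(m + 3))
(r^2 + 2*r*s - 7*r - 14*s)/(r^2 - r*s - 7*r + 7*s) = (r + 2*s)/(r - s)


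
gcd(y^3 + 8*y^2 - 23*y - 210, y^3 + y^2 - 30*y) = y^2 + y - 30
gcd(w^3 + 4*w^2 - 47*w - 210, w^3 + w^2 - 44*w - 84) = w^2 - w - 42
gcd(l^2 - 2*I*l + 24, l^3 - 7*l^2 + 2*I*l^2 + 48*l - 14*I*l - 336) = l - 6*I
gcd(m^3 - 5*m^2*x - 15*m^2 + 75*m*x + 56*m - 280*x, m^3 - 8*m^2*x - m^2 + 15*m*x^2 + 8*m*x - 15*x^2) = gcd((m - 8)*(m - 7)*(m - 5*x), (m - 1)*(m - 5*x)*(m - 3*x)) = -m + 5*x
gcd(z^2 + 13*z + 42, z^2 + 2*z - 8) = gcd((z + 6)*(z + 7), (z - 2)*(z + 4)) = 1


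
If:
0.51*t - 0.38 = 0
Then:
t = 0.75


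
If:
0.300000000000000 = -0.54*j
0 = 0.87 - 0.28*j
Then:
No Solution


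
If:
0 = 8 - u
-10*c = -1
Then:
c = 1/10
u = 8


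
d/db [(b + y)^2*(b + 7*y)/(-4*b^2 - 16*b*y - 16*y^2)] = (-b^3 - 6*b^2*y - 21*b*y^2 - 16*y^3)/(4*(b^3 + 6*b^2*y + 12*b*y^2 + 8*y^3))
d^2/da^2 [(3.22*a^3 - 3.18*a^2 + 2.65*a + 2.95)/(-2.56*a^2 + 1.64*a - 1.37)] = (2.8421709430404e-14*a^5 - 2.7669120000001*a^3 - 139.50792*a^2 + 93.814452*a + 4.85288400000001)/(16.777216*a^6 - 32.243712*a^5 + 47.591424*a^4 - 38.921792*a^3 + 25.468848*a^2 - 9.234348*a + 2.571353)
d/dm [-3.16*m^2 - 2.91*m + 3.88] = -6.32*m - 2.91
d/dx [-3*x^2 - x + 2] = -6*x - 1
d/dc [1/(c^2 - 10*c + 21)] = 2*(5 - c)/(c^2 - 10*c + 21)^2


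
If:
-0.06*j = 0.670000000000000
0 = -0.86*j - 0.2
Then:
No Solution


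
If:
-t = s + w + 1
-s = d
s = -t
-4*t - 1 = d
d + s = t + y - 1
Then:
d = -1/5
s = 1/5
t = -1/5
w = -1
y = 6/5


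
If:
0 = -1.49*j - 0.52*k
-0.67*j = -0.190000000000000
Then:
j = 0.28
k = -0.81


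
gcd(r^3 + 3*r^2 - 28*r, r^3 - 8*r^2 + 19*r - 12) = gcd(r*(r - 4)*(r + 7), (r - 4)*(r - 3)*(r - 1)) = r - 4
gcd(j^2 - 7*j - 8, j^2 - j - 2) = j + 1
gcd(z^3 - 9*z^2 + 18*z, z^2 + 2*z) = z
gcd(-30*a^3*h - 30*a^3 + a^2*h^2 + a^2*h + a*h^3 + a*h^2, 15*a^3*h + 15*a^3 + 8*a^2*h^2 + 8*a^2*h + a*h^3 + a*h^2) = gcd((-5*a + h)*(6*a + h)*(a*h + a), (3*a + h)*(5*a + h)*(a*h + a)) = a*h + a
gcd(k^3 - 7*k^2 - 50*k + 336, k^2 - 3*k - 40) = k - 8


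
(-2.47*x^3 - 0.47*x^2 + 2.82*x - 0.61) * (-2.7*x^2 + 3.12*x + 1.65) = 6.669*x^5 - 6.4374*x^4 - 13.1559*x^3 + 9.6699*x^2 + 2.7498*x - 1.0065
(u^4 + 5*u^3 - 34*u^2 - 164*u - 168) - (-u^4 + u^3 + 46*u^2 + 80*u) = 2*u^4 + 4*u^3 - 80*u^2 - 244*u - 168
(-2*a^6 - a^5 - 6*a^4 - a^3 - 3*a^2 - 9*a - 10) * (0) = 0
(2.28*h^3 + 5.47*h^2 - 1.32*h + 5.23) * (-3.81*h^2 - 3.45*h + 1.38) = -8.6868*h^5 - 28.7067*h^4 - 10.6959*h^3 - 7.8237*h^2 - 19.8651*h + 7.2174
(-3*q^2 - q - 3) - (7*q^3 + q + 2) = -7*q^3 - 3*q^2 - 2*q - 5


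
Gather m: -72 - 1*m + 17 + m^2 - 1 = m^2 - m - 56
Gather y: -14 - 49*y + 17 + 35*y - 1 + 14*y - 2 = 0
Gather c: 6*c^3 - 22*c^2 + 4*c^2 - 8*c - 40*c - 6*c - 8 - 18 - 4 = 6*c^3 - 18*c^2 - 54*c - 30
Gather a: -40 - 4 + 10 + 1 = -33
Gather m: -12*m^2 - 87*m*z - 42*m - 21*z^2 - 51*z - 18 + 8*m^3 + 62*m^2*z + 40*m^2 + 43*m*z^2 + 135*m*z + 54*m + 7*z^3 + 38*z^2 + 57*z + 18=8*m^3 + m^2*(62*z + 28) + m*(43*z^2 + 48*z + 12) + 7*z^3 + 17*z^2 + 6*z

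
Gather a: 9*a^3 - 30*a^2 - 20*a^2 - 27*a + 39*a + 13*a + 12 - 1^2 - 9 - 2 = 9*a^3 - 50*a^2 + 25*a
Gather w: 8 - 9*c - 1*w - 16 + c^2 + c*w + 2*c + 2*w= c^2 - 7*c + w*(c + 1) - 8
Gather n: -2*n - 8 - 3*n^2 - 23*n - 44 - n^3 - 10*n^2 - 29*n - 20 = -n^3 - 13*n^2 - 54*n - 72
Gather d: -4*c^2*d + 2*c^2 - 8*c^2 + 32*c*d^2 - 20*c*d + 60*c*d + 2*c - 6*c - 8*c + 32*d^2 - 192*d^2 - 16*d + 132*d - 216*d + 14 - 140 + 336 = -6*c^2 - 12*c + d^2*(32*c - 160) + d*(-4*c^2 + 40*c - 100) + 210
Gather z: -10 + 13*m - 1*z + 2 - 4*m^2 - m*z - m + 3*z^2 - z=-4*m^2 + 12*m + 3*z^2 + z*(-m - 2) - 8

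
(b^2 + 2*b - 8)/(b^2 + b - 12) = (b - 2)/(b - 3)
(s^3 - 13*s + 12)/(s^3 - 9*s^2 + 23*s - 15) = (s + 4)/(s - 5)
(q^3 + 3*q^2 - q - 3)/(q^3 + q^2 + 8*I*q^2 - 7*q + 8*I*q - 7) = (q^2 + 2*q - 3)/(q^2 + 8*I*q - 7)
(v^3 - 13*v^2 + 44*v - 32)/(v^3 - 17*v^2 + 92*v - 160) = (v - 1)/(v - 5)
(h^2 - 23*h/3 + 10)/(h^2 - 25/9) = 3*(h - 6)/(3*h + 5)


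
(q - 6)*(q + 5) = q^2 - q - 30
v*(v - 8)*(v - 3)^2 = v^4 - 14*v^3 + 57*v^2 - 72*v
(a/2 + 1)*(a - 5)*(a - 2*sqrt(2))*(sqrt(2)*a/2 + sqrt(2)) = sqrt(2)*a^4/4 - a^3 - sqrt(2)*a^3/4 - 4*sqrt(2)*a^2 + a^2 - 5*sqrt(2)*a + 16*a + 20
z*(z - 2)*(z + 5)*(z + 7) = z^4 + 10*z^3 + 11*z^2 - 70*z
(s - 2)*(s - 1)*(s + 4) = s^3 + s^2 - 10*s + 8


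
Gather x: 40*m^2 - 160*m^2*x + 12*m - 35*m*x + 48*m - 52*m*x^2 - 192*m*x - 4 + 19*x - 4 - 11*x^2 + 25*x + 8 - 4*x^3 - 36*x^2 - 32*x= 40*m^2 + 60*m - 4*x^3 + x^2*(-52*m - 47) + x*(-160*m^2 - 227*m + 12)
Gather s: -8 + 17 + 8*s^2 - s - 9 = 8*s^2 - s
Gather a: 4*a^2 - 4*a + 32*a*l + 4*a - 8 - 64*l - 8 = 4*a^2 + 32*a*l - 64*l - 16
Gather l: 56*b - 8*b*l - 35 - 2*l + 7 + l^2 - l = 56*b + l^2 + l*(-8*b - 3) - 28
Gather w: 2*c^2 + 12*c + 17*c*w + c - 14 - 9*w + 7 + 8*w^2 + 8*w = 2*c^2 + 13*c + 8*w^2 + w*(17*c - 1) - 7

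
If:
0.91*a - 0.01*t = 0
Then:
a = 0.010989010989011*t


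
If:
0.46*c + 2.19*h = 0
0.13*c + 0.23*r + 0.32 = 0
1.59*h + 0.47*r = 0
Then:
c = -1.09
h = 0.23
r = -0.77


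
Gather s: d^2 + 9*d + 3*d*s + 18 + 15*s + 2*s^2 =d^2 + 9*d + 2*s^2 + s*(3*d + 15) + 18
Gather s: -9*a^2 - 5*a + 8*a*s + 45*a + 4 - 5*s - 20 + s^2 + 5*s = -9*a^2 + 8*a*s + 40*a + s^2 - 16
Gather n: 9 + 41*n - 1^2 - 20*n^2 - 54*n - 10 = -20*n^2 - 13*n - 2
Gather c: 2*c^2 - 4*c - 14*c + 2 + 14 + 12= 2*c^2 - 18*c + 28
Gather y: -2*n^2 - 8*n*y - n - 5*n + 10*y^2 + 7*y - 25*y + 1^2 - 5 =-2*n^2 - 6*n + 10*y^2 + y*(-8*n - 18) - 4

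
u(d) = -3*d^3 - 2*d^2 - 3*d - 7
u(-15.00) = 9713.00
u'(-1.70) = -22.21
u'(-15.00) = -1968.00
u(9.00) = -2383.00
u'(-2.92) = -68.06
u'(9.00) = -768.00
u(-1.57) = 4.39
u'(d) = -9*d^2 - 4*d - 3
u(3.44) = -163.11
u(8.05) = -1725.74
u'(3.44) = -123.26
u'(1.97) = -45.81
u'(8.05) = -618.42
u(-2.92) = 59.40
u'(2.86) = -88.06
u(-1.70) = 7.06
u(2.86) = -102.12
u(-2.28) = 25.00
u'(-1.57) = -18.90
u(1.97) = -43.61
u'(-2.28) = -40.67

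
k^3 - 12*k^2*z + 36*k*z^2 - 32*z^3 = (k - 8*z)*(k - 2*z)^2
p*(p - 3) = p^2 - 3*p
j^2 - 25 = (j - 5)*(j + 5)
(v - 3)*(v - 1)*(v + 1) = v^3 - 3*v^2 - v + 3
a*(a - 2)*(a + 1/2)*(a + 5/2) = a^4 + a^3 - 19*a^2/4 - 5*a/2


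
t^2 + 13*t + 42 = (t + 6)*(t + 7)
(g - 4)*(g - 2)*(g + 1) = g^3 - 5*g^2 + 2*g + 8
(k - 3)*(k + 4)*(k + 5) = k^3 + 6*k^2 - 7*k - 60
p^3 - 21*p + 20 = (p - 4)*(p - 1)*(p + 5)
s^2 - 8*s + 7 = (s - 7)*(s - 1)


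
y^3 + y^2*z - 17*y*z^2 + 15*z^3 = (y - 3*z)*(y - z)*(y + 5*z)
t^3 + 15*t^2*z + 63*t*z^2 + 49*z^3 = (t + z)*(t + 7*z)^2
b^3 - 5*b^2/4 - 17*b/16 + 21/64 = (b - 7/4)*(b - 1/4)*(b + 3/4)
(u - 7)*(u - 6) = u^2 - 13*u + 42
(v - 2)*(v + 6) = v^2 + 4*v - 12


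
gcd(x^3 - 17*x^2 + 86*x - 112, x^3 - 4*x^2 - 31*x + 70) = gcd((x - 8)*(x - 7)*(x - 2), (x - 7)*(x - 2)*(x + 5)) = x^2 - 9*x + 14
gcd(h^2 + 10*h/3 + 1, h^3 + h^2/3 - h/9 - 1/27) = h + 1/3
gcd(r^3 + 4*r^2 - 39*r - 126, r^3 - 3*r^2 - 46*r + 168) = r^2 + r - 42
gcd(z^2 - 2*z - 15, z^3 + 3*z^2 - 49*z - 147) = z + 3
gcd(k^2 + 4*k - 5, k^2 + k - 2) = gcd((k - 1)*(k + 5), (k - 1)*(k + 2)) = k - 1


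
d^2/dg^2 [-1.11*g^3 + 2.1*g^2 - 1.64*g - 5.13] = 4.2 - 6.66*g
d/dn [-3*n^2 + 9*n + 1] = 9 - 6*n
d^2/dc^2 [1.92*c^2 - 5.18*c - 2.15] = 3.84000000000000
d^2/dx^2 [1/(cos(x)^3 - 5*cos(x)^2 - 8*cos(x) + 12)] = ((-29*cos(x) - 40*cos(2*x) + 9*cos(3*x))*(cos(x)^3 - 5*cos(x)^2 - 8*cos(x) + 12)/4 + 2*(-3*cos(x)^2 + 10*cos(x) + 8)^2*sin(x)^2)/(cos(x)^3 - 5*cos(x)^2 - 8*cos(x) + 12)^3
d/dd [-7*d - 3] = -7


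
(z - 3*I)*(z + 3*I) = z^2 + 9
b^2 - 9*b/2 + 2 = (b - 4)*(b - 1/2)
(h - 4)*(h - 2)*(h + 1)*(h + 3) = h^4 - 2*h^3 - 13*h^2 + 14*h + 24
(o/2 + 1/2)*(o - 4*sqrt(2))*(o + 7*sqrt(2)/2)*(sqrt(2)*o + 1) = sqrt(2)*o^4/2 + sqrt(2)*o^3/2 - 57*sqrt(2)*o^2/4 - 57*sqrt(2)*o/4 - 14*o - 14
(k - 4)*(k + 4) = k^2 - 16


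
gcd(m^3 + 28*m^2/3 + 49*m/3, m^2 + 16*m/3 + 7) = m + 7/3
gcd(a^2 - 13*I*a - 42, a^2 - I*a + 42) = a - 7*I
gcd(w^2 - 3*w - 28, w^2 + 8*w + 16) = w + 4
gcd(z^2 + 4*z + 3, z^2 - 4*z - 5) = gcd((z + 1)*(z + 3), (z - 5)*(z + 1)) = z + 1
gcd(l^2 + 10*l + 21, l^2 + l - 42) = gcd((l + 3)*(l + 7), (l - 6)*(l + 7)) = l + 7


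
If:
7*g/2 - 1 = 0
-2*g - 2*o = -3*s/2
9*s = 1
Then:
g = 2/7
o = -17/84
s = 1/9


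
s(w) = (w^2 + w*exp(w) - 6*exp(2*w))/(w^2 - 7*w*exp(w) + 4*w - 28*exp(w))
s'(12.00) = 8174.07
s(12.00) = 8718.99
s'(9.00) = 493.17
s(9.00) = 534.26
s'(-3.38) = 10.12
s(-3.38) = -5.04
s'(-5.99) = 1.00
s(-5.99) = 3.00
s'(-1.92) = 0.95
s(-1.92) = -0.53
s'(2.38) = 1.23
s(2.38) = 1.43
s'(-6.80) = 0.51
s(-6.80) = 2.43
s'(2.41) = 1.26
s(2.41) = 1.47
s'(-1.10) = 0.37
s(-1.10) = -0.02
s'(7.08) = 83.61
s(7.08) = 91.89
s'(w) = (w^2 + w*exp(w) - 6*exp(2*w))*(7*w*exp(w) - 2*w + 35*exp(w) - 4)/(w^2 - 7*w*exp(w) + 4*w - 28*exp(w))^2 + (w*exp(w) + 2*w - 12*exp(2*w) + exp(w))/(w^2 - 7*w*exp(w) + 4*w - 28*exp(w)) = ((w^2 + w*exp(w) - 6*exp(2*w))*(7*w*exp(w) - 2*w + 35*exp(w) - 4) + (w^2 - 7*w*exp(w) + 4*w - 28*exp(w))*(w*exp(w) + 2*w - 12*exp(2*w) + exp(w)))/(w^2 - 7*w*exp(w) + 4*w - 28*exp(w))^2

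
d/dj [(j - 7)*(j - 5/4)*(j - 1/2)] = 3*j^2 - 35*j/2 + 103/8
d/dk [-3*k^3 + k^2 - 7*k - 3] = -9*k^2 + 2*k - 7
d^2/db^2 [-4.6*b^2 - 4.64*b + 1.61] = -9.20000000000000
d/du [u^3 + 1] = 3*u^2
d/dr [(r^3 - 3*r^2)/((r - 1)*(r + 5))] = r*(r^3 + 8*r^2 - 27*r + 30)/(r^4 + 8*r^3 + 6*r^2 - 40*r + 25)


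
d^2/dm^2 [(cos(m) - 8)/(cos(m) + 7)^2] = (-639*cos(m)/4 + 30*cos(2*m) - cos(3*m)/4 - 46)/(cos(m) + 7)^4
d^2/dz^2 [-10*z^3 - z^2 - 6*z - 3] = -60*z - 2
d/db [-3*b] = -3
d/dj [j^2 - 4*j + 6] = 2*j - 4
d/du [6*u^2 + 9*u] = 12*u + 9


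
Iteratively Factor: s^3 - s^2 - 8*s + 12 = (s + 3)*(s^2 - 4*s + 4) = (s - 2)*(s + 3)*(s - 2)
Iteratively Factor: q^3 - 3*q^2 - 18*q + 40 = (q - 5)*(q^2 + 2*q - 8) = (q - 5)*(q + 4)*(q - 2)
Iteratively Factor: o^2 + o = (o)*(o + 1)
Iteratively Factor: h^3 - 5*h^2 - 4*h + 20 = (h - 2)*(h^2 - 3*h - 10) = (h - 5)*(h - 2)*(h + 2)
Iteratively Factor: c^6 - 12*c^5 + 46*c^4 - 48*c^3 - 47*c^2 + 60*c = (c + 1)*(c^5 - 13*c^4 + 59*c^3 - 107*c^2 + 60*c) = (c - 4)*(c + 1)*(c^4 - 9*c^3 + 23*c^2 - 15*c) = (c - 4)*(c - 3)*(c + 1)*(c^3 - 6*c^2 + 5*c) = c*(c - 4)*(c - 3)*(c + 1)*(c^2 - 6*c + 5) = c*(c - 5)*(c - 4)*(c - 3)*(c + 1)*(c - 1)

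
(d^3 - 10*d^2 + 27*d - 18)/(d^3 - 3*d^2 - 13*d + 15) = (d^2 - 9*d + 18)/(d^2 - 2*d - 15)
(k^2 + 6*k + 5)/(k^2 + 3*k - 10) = (k + 1)/(k - 2)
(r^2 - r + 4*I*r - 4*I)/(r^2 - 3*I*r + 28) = (r - 1)/(r - 7*I)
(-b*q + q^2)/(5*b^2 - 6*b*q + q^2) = q/(-5*b + q)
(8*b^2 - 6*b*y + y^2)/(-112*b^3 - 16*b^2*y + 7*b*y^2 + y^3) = (-2*b + y)/(28*b^2 + 11*b*y + y^2)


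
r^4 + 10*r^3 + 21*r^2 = r^2*(r + 3)*(r + 7)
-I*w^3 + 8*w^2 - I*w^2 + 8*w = w*(w + 8*I)*(-I*w - I)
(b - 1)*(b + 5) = b^2 + 4*b - 5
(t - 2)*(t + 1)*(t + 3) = t^3 + 2*t^2 - 5*t - 6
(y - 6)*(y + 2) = y^2 - 4*y - 12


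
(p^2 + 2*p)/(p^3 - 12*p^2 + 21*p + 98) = p/(p^2 - 14*p + 49)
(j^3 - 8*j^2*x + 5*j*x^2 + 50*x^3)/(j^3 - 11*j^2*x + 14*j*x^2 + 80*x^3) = (-j + 5*x)/(-j + 8*x)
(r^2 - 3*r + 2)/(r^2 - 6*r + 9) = (r^2 - 3*r + 2)/(r^2 - 6*r + 9)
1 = 1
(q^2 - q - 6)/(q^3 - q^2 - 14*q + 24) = (q + 2)/(q^2 + 2*q - 8)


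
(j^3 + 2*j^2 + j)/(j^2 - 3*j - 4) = j*(j + 1)/(j - 4)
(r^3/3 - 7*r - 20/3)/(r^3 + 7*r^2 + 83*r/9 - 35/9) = 3*(r^3 - 21*r - 20)/(9*r^3 + 63*r^2 + 83*r - 35)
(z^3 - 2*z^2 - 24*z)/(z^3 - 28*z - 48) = z/(z + 2)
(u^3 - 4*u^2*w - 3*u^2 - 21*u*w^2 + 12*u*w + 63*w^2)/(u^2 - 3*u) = u - 4*w - 21*w^2/u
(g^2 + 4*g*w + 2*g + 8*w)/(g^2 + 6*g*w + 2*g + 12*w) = (g + 4*w)/(g + 6*w)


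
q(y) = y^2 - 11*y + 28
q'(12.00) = 13.00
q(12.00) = 40.00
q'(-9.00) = -29.00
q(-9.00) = 208.00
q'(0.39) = -10.22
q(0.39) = 23.86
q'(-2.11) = -15.22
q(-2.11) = 55.66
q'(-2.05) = -15.10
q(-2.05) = 54.75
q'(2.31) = -6.38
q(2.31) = 7.93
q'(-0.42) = -11.84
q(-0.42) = 32.80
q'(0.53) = -9.94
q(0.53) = 22.45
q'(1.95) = -7.10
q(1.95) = 10.35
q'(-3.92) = -18.84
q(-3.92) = 86.49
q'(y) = 2*y - 11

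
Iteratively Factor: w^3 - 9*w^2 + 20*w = (w)*(w^2 - 9*w + 20) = w*(w - 4)*(w - 5)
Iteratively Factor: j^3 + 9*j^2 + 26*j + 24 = (j + 2)*(j^2 + 7*j + 12) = (j + 2)*(j + 4)*(j + 3)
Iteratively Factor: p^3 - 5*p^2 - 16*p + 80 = (p - 4)*(p^2 - p - 20) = (p - 5)*(p - 4)*(p + 4)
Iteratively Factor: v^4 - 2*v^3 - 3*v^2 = (v - 3)*(v^3 + v^2) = v*(v - 3)*(v^2 + v) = v*(v - 3)*(v + 1)*(v)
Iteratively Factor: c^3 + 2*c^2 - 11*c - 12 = (c + 1)*(c^2 + c - 12) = (c - 3)*(c + 1)*(c + 4)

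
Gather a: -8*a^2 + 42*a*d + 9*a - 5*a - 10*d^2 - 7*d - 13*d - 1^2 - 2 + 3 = -8*a^2 + a*(42*d + 4) - 10*d^2 - 20*d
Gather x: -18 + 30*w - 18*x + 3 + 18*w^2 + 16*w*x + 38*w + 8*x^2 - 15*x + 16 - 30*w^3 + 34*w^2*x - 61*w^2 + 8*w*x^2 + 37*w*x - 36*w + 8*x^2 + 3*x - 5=-30*w^3 - 43*w^2 + 32*w + x^2*(8*w + 16) + x*(34*w^2 + 53*w - 30) - 4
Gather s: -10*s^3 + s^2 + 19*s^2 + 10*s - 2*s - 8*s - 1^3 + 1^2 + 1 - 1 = -10*s^3 + 20*s^2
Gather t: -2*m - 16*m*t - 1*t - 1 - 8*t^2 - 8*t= -2*m - 8*t^2 + t*(-16*m - 9) - 1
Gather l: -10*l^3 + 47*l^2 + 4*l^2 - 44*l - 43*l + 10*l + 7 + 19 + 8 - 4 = -10*l^3 + 51*l^2 - 77*l + 30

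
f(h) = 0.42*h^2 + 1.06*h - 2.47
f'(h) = 0.84*h + 1.06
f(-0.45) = -2.86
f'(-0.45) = 0.68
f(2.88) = 4.07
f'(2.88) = 3.48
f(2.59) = 3.09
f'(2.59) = 3.24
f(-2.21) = -2.76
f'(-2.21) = -0.80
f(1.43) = -0.10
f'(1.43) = 2.26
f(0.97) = -1.05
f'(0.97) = 1.87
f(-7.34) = 12.38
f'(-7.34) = -5.11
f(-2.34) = -2.65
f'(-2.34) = -0.91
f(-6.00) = 6.29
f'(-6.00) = -3.98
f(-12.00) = 45.29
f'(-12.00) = -9.02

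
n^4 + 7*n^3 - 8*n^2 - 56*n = n*(n + 7)*(n - 2*sqrt(2))*(n + 2*sqrt(2))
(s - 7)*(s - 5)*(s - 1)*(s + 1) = s^4 - 12*s^3 + 34*s^2 + 12*s - 35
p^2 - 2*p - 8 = (p - 4)*(p + 2)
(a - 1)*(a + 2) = a^2 + a - 2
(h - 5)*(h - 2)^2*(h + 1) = h^4 - 8*h^3 + 15*h^2 + 4*h - 20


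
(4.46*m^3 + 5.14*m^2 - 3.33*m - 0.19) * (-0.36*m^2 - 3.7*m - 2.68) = -1.6056*m^5 - 18.3524*m^4 - 29.772*m^3 - 1.3858*m^2 + 9.6274*m + 0.5092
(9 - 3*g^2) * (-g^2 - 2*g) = 3*g^4 + 6*g^3 - 9*g^2 - 18*g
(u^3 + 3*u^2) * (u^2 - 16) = u^5 + 3*u^4 - 16*u^3 - 48*u^2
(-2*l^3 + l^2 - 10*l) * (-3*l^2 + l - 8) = 6*l^5 - 5*l^4 + 47*l^3 - 18*l^2 + 80*l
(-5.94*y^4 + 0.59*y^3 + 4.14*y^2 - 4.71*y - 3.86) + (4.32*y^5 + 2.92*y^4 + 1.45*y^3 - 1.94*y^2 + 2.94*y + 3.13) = 4.32*y^5 - 3.02*y^4 + 2.04*y^3 + 2.2*y^2 - 1.77*y - 0.73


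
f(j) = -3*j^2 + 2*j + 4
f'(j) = 2 - 6*j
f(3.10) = -18.63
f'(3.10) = -16.60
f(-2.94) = -27.81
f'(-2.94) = 19.64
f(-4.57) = -67.79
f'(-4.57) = 29.42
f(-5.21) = -87.85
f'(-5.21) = 33.26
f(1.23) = 1.92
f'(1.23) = -5.38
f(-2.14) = -14.02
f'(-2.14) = 14.84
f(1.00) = 3.00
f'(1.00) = -4.00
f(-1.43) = -4.99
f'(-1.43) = 10.58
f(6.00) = -92.00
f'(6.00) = -34.00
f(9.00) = -221.00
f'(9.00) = -52.00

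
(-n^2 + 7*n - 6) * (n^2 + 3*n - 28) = -n^4 + 4*n^3 + 43*n^2 - 214*n + 168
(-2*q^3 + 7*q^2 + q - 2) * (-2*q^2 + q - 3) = 4*q^5 - 16*q^4 + 11*q^3 - 16*q^2 - 5*q + 6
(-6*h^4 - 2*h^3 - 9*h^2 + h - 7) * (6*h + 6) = -36*h^5 - 48*h^4 - 66*h^3 - 48*h^2 - 36*h - 42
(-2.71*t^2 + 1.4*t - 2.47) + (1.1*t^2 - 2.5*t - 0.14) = -1.61*t^2 - 1.1*t - 2.61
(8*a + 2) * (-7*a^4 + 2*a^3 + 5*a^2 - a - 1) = -56*a^5 + 2*a^4 + 44*a^3 + 2*a^2 - 10*a - 2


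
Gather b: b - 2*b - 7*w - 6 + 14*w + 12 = -b + 7*w + 6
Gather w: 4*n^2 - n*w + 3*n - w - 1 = 4*n^2 + 3*n + w*(-n - 1) - 1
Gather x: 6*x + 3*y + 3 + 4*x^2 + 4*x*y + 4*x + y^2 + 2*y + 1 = 4*x^2 + x*(4*y + 10) + y^2 + 5*y + 4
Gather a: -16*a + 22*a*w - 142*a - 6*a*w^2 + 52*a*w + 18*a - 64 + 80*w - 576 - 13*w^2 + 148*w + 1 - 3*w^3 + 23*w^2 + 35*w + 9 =a*(-6*w^2 + 74*w - 140) - 3*w^3 + 10*w^2 + 263*w - 630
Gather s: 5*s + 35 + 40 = 5*s + 75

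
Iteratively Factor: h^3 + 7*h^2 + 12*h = (h + 3)*(h^2 + 4*h) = (h + 3)*(h + 4)*(h)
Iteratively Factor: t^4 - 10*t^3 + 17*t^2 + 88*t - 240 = (t - 4)*(t^3 - 6*t^2 - 7*t + 60) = (t - 4)^2*(t^2 - 2*t - 15) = (t - 4)^2*(t + 3)*(t - 5)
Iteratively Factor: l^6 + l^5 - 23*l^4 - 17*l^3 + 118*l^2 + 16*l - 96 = (l - 2)*(l^5 + 3*l^4 - 17*l^3 - 51*l^2 + 16*l + 48) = (l - 2)*(l + 4)*(l^4 - l^3 - 13*l^2 + l + 12) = (l - 2)*(l + 1)*(l + 4)*(l^3 - 2*l^2 - 11*l + 12) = (l - 2)*(l - 1)*(l + 1)*(l + 4)*(l^2 - l - 12) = (l - 4)*(l - 2)*(l - 1)*(l + 1)*(l + 4)*(l + 3)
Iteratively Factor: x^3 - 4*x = (x - 2)*(x^2 + 2*x) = x*(x - 2)*(x + 2)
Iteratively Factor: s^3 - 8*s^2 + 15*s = (s)*(s^2 - 8*s + 15) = s*(s - 3)*(s - 5)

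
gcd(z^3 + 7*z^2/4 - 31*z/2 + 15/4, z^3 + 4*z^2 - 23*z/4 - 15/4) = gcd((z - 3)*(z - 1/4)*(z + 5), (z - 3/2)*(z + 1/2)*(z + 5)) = z + 5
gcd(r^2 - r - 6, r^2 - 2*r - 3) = r - 3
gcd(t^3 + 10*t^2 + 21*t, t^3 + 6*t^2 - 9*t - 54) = t + 3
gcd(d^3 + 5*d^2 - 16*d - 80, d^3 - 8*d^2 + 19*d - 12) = d - 4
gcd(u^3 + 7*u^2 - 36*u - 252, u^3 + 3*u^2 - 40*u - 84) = u^2 + u - 42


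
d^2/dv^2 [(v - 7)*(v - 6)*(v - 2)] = 6*v - 30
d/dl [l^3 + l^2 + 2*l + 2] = 3*l^2 + 2*l + 2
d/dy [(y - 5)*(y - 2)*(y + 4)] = 3*y^2 - 6*y - 18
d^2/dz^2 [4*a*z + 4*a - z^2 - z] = -2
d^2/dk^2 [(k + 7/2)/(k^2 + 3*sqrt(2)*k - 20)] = ((2*k + 7)*(2*k + 3*sqrt(2))^2 - (6*k + 7 + 6*sqrt(2))*(k^2 + 3*sqrt(2)*k - 20))/(k^2 + 3*sqrt(2)*k - 20)^3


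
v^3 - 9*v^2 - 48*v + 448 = (v - 8)^2*(v + 7)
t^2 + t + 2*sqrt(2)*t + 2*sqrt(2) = (t + 1)*(t + 2*sqrt(2))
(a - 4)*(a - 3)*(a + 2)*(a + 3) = a^4 - 2*a^3 - 17*a^2 + 18*a + 72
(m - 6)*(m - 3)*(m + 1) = m^3 - 8*m^2 + 9*m + 18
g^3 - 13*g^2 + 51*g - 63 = (g - 7)*(g - 3)^2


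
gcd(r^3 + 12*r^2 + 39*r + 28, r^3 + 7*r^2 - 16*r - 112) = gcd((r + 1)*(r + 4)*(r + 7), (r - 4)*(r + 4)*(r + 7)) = r^2 + 11*r + 28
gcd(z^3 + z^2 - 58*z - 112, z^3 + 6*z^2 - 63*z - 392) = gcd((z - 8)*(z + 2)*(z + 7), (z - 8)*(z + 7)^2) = z^2 - z - 56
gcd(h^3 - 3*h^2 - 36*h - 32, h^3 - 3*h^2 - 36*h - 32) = h^3 - 3*h^2 - 36*h - 32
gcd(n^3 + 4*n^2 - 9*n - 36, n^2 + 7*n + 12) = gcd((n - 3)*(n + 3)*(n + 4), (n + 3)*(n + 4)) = n^2 + 7*n + 12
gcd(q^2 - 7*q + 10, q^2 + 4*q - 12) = q - 2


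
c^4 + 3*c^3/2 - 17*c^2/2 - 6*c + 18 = (c - 2)*(c - 3/2)*(c + 2)*(c + 3)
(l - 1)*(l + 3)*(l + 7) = l^3 + 9*l^2 + 11*l - 21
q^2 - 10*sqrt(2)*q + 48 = (q - 6*sqrt(2))*(q - 4*sqrt(2))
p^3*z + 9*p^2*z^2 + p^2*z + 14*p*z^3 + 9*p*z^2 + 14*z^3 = (p + 2*z)*(p + 7*z)*(p*z + z)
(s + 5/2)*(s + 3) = s^2 + 11*s/2 + 15/2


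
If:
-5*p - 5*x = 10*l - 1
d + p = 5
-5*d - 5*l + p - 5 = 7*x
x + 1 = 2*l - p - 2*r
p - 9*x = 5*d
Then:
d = 19/11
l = -613/495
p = 36/11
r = -1523/495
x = -59/99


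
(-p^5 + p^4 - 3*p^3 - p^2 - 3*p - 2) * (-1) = p^5 - p^4 + 3*p^3 + p^2 + 3*p + 2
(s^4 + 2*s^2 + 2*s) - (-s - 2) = s^4 + 2*s^2 + 3*s + 2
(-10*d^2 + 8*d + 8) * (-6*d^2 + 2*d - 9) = 60*d^4 - 68*d^3 + 58*d^2 - 56*d - 72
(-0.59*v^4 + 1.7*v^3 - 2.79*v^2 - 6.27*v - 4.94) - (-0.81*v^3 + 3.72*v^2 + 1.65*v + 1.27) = -0.59*v^4 + 2.51*v^3 - 6.51*v^2 - 7.92*v - 6.21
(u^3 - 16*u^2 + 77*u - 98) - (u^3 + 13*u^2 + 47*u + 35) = -29*u^2 + 30*u - 133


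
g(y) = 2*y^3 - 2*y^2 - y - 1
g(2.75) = 22.72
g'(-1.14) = 11.36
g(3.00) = 32.00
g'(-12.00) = 911.00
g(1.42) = -0.73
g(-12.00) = -3733.00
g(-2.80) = -57.78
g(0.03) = -1.03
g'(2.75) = 33.38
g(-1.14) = -5.42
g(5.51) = 267.34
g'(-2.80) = 57.24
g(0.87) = -2.07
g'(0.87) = 0.06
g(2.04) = 5.62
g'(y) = 6*y^2 - 4*y - 1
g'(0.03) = -1.11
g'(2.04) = 15.81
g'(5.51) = 159.12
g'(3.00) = 41.00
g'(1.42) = 5.42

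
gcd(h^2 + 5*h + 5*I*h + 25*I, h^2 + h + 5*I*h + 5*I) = h + 5*I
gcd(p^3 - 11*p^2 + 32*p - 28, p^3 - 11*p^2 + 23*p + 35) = p - 7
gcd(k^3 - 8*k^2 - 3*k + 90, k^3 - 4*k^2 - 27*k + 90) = k - 6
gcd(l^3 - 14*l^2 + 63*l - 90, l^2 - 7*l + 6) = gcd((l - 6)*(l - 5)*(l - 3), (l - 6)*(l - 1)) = l - 6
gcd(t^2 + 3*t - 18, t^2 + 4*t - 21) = t - 3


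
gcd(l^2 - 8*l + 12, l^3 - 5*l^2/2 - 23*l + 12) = l - 6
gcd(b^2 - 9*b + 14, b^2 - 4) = b - 2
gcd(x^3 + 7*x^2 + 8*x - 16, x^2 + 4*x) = x + 4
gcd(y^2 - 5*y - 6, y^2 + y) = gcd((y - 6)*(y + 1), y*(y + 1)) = y + 1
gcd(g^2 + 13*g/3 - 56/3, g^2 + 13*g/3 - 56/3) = g^2 + 13*g/3 - 56/3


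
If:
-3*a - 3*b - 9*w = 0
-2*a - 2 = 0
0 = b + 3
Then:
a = -1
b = -3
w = 4/3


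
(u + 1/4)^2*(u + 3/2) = u^3 + 2*u^2 + 13*u/16 + 3/32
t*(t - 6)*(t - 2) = t^3 - 8*t^2 + 12*t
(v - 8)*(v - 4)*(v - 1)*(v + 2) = v^4 - 11*v^3 + 18*v^2 + 56*v - 64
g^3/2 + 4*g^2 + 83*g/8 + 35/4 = (g/2 + 1)*(g + 5/2)*(g + 7/2)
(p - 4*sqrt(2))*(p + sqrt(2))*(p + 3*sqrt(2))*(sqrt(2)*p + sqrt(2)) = sqrt(2)*p^4 + sqrt(2)*p^3 - 26*sqrt(2)*p^2 - 48*p - 26*sqrt(2)*p - 48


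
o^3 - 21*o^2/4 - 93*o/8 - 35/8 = (o - 7)*(o + 1/2)*(o + 5/4)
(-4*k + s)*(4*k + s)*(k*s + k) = -16*k^3*s - 16*k^3 + k*s^3 + k*s^2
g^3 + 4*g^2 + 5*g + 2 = (g + 1)^2*(g + 2)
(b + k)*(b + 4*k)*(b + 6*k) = b^3 + 11*b^2*k + 34*b*k^2 + 24*k^3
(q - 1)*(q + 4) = q^2 + 3*q - 4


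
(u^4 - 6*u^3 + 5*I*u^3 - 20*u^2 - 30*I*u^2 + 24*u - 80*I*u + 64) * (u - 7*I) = u^5 - 6*u^4 - 2*I*u^4 + 15*u^3 + 12*I*u^3 - 186*u^2 + 60*I*u^2 - 496*u - 168*I*u - 448*I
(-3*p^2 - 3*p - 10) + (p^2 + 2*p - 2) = -2*p^2 - p - 12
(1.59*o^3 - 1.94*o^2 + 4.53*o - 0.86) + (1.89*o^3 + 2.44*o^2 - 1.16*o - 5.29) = 3.48*o^3 + 0.5*o^2 + 3.37*o - 6.15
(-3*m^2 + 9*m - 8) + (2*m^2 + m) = -m^2 + 10*m - 8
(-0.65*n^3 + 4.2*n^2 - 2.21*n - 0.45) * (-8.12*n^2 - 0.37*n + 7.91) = 5.278*n^5 - 33.8635*n^4 + 11.2497*n^3 + 37.6937*n^2 - 17.3146*n - 3.5595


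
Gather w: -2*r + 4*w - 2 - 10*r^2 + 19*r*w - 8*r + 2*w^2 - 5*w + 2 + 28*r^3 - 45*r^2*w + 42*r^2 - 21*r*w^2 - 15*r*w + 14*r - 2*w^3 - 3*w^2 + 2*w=28*r^3 + 32*r^2 + 4*r - 2*w^3 + w^2*(-21*r - 1) + w*(-45*r^2 + 4*r + 1)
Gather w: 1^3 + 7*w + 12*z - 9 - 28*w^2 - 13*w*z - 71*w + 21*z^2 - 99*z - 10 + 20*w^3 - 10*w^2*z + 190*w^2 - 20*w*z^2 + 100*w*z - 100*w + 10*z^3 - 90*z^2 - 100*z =20*w^3 + w^2*(162 - 10*z) + w*(-20*z^2 + 87*z - 164) + 10*z^3 - 69*z^2 - 187*z - 18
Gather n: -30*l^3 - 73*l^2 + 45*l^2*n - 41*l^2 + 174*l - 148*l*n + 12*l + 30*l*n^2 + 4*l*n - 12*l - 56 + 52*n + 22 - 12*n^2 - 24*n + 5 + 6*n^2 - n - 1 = -30*l^3 - 114*l^2 + 174*l + n^2*(30*l - 6) + n*(45*l^2 - 144*l + 27) - 30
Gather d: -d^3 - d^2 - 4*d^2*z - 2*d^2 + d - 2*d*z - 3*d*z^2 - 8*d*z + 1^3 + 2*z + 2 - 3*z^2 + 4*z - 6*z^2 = -d^3 + d^2*(-4*z - 3) + d*(-3*z^2 - 10*z + 1) - 9*z^2 + 6*z + 3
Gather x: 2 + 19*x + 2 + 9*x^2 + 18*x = 9*x^2 + 37*x + 4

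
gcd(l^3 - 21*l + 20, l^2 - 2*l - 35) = l + 5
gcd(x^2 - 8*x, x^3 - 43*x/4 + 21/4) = 1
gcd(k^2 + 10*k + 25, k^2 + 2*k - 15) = k + 5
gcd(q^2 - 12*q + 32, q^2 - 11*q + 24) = q - 8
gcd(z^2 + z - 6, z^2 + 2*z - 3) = z + 3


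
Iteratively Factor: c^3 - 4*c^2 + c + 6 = (c + 1)*(c^2 - 5*c + 6) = (c - 2)*(c + 1)*(c - 3)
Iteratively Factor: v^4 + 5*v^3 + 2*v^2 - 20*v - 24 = (v - 2)*(v^3 + 7*v^2 + 16*v + 12) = (v - 2)*(v + 3)*(v^2 + 4*v + 4) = (v - 2)*(v + 2)*(v + 3)*(v + 2)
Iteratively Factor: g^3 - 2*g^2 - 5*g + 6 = (g - 3)*(g^2 + g - 2) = (g - 3)*(g + 2)*(g - 1)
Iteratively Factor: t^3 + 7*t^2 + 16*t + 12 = (t + 2)*(t^2 + 5*t + 6) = (t + 2)*(t + 3)*(t + 2)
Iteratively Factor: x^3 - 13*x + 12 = (x - 3)*(x^2 + 3*x - 4) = (x - 3)*(x - 1)*(x + 4)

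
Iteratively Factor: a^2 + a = (a + 1)*(a)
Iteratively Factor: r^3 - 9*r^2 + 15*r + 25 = (r - 5)*(r^2 - 4*r - 5) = (r - 5)*(r + 1)*(r - 5)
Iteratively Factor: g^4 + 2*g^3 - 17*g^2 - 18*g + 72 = (g - 3)*(g^3 + 5*g^2 - 2*g - 24) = (g - 3)*(g + 4)*(g^2 + g - 6) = (g - 3)*(g - 2)*(g + 4)*(g + 3)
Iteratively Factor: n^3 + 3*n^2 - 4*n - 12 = (n + 3)*(n^2 - 4) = (n - 2)*(n + 3)*(n + 2)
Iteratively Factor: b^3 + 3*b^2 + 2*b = (b + 1)*(b^2 + 2*b) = b*(b + 1)*(b + 2)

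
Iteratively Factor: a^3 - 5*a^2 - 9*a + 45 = (a - 3)*(a^2 - 2*a - 15) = (a - 5)*(a - 3)*(a + 3)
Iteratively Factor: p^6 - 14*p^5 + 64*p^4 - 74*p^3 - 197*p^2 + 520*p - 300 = (p - 1)*(p^5 - 13*p^4 + 51*p^3 - 23*p^2 - 220*p + 300) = (p - 2)*(p - 1)*(p^4 - 11*p^3 + 29*p^2 + 35*p - 150) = (p - 5)*(p - 2)*(p - 1)*(p^3 - 6*p^2 - p + 30) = (p - 5)^2*(p - 2)*(p - 1)*(p^2 - p - 6) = (p - 5)^2*(p - 2)*(p - 1)*(p + 2)*(p - 3)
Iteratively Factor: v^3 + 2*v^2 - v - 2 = (v - 1)*(v^2 + 3*v + 2) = (v - 1)*(v + 1)*(v + 2)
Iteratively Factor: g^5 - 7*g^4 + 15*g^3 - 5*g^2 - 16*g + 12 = (g - 3)*(g^4 - 4*g^3 + 3*g^2 + 4*g - 4) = (g - 3)*(g - 1)*(g^3 - 3*g^2 + 4) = (g - 3)*(g - 2)*(g - 1)*(g^2 - g - 2) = (g - 3)*(g - 2)^2*(g - 1)*(g + 1)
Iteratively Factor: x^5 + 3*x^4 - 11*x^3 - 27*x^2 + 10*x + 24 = (x - 1)*(x^4 + 4*x^3 - 7*x^2 - 34*x - 24) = (x - 1)*(x + 1)*(x^3 + 3*x^2 - 10*x - 24) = (x - 1)*(x + 1)*(x + 4)*(x^2 - x - 6) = (x - 1)*(x + 1)*(x + 2)*(x + 4)*(x - 3)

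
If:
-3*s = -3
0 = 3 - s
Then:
No Solution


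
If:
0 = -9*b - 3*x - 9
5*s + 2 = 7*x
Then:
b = -x/3 - 1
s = 7*x/5 - 2/5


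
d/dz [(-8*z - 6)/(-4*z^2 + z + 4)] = 2*(16*z^2 - 4*z - (4*z + 3)*(8*z - 1) - 16)/(-4*z^2 + z + 4)^2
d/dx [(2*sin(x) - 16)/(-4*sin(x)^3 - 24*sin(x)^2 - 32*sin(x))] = (sin(x)^3 - 9*sin(x)^2 - 48*sin(x) - 32)*cos(x)/((sin(x) + 2)^2*(sin(x) + 4)^2*sin(x)^2)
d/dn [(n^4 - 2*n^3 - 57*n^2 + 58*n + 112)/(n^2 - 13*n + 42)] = (2*n^5 - 41*n^4 + 220*n^3 + 431*n^2 - 5012*n + 3892)/(n^4 - 26*n^3 + 253*n^2 - 1092*n + 1764)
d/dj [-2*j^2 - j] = -4*j - 1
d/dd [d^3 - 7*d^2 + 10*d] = 3*d^2 - 14*d + 10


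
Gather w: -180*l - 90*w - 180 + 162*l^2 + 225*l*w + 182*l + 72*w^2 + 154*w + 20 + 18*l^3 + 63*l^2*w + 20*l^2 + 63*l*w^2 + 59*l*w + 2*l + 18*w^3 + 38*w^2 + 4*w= 18*l^3 + 182*l^2 + 4*l + 18*w^3 + w^2*(63*l + 110) + w*(63*l^2 + 284*l + 68) - 160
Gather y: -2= -2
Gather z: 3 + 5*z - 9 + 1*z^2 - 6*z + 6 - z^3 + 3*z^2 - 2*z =-z^3 + 4*z^2 - 3*z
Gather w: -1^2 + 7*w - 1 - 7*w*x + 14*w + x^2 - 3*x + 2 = w*(21 - 7*x) + x^2 - 3*x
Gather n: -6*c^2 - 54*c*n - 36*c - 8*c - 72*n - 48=-6*c^2 - 44*c + n*(-54*c - 72) - 48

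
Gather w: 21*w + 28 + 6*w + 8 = 27*w + 36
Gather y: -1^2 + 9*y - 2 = 9*y - 3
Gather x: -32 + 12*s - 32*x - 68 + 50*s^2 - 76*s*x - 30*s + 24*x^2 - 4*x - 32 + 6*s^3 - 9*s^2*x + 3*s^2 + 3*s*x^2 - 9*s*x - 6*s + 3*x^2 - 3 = 6*s^3 + 53*s^2 - 24*s + x^2*(3*s + 27) + x*(-9*s^2 - 85*s - 36) - 135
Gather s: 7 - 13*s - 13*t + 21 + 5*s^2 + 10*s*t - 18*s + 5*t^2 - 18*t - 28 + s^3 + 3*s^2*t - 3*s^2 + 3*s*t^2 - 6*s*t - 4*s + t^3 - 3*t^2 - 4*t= s^3 + s^2*(3*t + 2) + s*(3*t^2 + 4*t - 35) + t^3 + 2*t^2 - 35*t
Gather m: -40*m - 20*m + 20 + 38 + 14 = 72 - 60*m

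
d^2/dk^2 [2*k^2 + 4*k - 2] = 4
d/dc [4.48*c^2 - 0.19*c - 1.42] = 8.96*c - 0.19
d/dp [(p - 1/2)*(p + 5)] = 2*p + 9/2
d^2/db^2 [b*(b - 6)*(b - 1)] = 6*b - 14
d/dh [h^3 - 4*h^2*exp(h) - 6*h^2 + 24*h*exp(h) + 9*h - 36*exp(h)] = -4*h^2*exp(h) + 3*h^2 + 16*h*exp(h) - 12*h - 12*exp(h) + 9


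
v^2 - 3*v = v*(v - 3)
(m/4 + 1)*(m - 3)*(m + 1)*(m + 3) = m^4/4 + 5*m^3/4 - 5*m^2/4 - 45*m/4 - 9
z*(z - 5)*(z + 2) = z^3 - 3*z^2 - 10*z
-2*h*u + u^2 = u*(-2*h + u)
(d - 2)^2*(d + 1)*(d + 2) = d^4 - d^3 - 6*d^2 + 4*d + 8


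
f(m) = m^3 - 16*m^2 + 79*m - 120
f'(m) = 3*m^2 - 32*m + 79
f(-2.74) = -477.15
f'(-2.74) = 189.20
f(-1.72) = -308.30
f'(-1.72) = 142.92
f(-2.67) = -464.03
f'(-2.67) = 185.83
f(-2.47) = -427.81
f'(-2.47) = 176.34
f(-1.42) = -267.31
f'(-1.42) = 130.49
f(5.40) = -2.50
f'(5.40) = -6.32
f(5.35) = -2.18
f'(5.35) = -6.33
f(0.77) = -68.20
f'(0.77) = 56.14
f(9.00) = 24.00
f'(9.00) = 34.00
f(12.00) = 252.00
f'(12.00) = 127.00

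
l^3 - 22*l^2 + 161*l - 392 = (l - 8)*(l - 7)^2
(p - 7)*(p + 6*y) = p^2 + 6*p*y - 7*p - 42*y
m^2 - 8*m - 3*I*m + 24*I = (m - 8)*(m - 3*I)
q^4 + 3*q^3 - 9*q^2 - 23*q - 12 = (q - 3)*(q + 1)^2*(q + 4)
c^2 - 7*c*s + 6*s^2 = (c - 6*s)*(c - s)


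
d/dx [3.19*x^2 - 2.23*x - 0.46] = 6.38*x - 2.23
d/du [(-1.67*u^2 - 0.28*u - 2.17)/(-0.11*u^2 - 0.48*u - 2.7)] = (0.7708*u^2 + 8.5406*u - 0.2856)/(0.0121*u^4 + 0.1056*u^3 + 0.8244*u^2 + 2.592*u + 7.29)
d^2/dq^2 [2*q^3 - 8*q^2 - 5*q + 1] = 12*q - 16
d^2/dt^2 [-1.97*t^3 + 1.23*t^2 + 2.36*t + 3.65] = 2.46 - 11.82*t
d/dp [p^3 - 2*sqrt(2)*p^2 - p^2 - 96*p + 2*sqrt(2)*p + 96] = 3*p^2 - 4*sqrt(2)*p - 2*p - 96 + 2*sqrt(2)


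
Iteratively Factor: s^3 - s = (s + 1)*(s^2 - s) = s*(s + 1)*(s - 1)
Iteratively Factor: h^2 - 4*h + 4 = (h - 2)*(h - 2)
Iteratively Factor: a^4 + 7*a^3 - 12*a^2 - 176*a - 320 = (a + 4)*(a^3 + 3*a^2 - 24*a - 80) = (a - 5)*(a + 4)*(a^2 + 8*a + 16) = (a - 5)*(a + 4)^2*(a + 4)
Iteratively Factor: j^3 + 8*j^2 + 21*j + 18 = (j + 3)*(j^2 + 5*j + 6) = (j + 3)^2*(j + 2)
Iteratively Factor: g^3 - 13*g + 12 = (g - 3)*(g^2 + 3*g - 4) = (g - 3)*(g + 4)*(g - 1)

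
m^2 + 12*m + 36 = (m + 6)^2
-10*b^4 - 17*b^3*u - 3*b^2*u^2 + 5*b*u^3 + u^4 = (-2*b + u)*(b + u)^2*(5*b + u)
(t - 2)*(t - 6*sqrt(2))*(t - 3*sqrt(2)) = t^3 - 9*sqrt(2)*t^2 - 2*t^2 + 18*sqrt(2)*t + 36*t - 72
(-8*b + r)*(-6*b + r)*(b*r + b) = 48*b^3*r + 48*b^3 - 14*b^2*r^2 - 14*b^2*r + b*r^3 + b*r^2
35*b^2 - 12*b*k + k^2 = (-7*b + k)*(-5*b + k)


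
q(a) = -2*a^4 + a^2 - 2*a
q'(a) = -8*a^3 + 2*a - 2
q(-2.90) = -127.25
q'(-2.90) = 187.31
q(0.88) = -2.18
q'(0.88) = -5.69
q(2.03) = -33.90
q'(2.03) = -64.86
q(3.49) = -291.51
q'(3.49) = -335.09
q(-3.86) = -421.38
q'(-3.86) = 450.38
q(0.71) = -1.42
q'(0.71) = -3.44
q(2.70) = -104.40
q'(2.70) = -154.06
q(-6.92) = -4524.49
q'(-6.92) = 2635.15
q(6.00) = -2568.00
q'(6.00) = -1718.00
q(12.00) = -41352.00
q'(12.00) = -13802.00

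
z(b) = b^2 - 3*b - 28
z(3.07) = -27.79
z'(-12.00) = -27.00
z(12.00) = 80.00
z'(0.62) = -1.76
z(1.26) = -30.19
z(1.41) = -30.24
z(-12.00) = 152.00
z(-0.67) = -25.54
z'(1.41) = -0.18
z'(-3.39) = -9.78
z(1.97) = -30.03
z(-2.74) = -12.27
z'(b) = 2*b - 3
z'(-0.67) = -4.34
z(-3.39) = -6.34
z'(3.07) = 3.14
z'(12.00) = 21.00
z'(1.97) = 0.94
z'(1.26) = -0.48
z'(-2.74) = -8.48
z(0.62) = -29.48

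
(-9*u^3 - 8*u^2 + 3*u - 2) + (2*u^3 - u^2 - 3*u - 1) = -7*u^3 - 9*u^2 - 3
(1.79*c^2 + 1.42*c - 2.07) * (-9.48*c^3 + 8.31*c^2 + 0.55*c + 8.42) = -16.9692*c^5 + 1.4133*c^4 + 32.4083*c^3 - 1.3489*c^2 + 10.8179*c - 17.4294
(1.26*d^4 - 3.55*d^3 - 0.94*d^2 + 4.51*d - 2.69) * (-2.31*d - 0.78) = -2.9106*d^5 + 7.2177*d^4 + 4.9404*d^3 - 9.6849*d^2 + 2.6961*d + 2.0982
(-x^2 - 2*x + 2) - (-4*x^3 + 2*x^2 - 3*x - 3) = 4*x^3 - 3*x^2 + x + 5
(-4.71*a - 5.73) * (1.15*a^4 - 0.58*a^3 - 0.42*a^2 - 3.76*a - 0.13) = -5.4165*a^5 - 3.8577*a^4 + 5.3016*a^3 + 20.1162*a^2 + 22.1571*a + 0.7449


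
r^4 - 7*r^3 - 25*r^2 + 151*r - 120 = (r - 8)*(r - 3)*(r - 1)*(r + 5)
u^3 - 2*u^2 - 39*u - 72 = (u - 8)*(u + 3)^2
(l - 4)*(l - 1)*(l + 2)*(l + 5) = l^4 + 2*l^3 - 21*l^2 - 22*l + 40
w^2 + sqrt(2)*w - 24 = (w - 3*sqrt(2))*(w + 4*sqrt(2))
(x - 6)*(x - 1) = x^2 - 7*x + 6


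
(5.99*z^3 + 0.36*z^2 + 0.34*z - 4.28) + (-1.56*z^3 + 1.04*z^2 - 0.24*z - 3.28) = 4.43*z^3 + 1.4*z^2 + 0.1*z - 7.56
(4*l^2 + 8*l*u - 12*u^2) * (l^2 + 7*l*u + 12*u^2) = 4*l^4 + 36*l^3*u + 92*l^2*u^2 + 12*l*u^3 - 144*u^4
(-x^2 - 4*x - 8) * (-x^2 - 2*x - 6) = x^4 + 6*x^3 + 22*x^2 + 40*x + 48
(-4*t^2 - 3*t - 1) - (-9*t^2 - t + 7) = 5*t^2 - 2*t - 8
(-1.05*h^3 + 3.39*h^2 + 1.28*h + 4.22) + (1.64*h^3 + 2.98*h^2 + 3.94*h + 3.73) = 0.59*h^3 + 6.37*h^2 + 5.22*h + 7.95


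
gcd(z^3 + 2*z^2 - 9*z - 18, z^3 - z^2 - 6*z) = z^2 - z - 6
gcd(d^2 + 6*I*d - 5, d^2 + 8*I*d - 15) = d + 5*I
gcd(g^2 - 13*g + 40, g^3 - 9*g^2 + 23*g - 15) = g - 5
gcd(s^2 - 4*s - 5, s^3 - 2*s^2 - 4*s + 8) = 1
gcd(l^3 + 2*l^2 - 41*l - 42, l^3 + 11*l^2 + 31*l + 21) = l^2 + 8*l + 7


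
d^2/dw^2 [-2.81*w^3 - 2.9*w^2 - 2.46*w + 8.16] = -16.86*w - 5.8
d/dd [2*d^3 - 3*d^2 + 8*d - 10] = 6*d^2 - 6*d + 8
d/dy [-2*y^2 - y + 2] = -4*y - 1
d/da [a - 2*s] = 1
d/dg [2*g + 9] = 2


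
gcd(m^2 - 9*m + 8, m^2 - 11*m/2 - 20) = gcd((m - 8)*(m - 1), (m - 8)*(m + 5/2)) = m - 8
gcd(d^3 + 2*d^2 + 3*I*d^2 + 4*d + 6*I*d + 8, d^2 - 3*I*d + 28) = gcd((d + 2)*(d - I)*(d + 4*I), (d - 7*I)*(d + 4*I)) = d + 4*I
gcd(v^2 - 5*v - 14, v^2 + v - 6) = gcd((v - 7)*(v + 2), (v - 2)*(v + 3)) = 1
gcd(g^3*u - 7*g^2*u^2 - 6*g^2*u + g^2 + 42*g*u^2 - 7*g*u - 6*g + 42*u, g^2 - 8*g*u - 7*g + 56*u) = 1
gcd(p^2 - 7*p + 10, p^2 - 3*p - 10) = p - 5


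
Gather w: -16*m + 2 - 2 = -16*m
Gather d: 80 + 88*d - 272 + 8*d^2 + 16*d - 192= 8*d^2 + 104*d - 384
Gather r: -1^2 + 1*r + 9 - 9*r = 8 - 8*r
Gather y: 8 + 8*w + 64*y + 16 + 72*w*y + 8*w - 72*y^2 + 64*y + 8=16*w - 72*y^2 + y*(72*w + 128) + 32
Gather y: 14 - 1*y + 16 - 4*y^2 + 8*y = -4*y^2 + 7*y + 30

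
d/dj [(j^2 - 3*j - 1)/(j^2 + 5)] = 3*(j^2 + 4*j - 5)/(j^4 + 10*j^2 + 25)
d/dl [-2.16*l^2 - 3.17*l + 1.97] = -4.32*l - 3.17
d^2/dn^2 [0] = 0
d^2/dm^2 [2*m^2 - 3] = 4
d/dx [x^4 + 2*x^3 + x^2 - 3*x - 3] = 4*x^3 + 6*x^2 + 2*x - 3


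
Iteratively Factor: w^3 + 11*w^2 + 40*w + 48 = (w + 4)*(w^2 + 7*w + 12) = (w + 3)*(w + 4)*(w + 4)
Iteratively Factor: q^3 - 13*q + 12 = (q + 4)*(q^2 - 4*q + 3) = (q - 3)*(q + 4)*(q - 1)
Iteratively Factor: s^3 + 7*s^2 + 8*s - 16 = (s - 1)*(s^2 + 8*s + 16) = (s - 1)*(s + 4)*(s + 4)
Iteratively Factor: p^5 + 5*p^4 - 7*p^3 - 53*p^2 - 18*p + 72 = (p - 3)*(p^4 + 8*p^3 + 17*p^2 - 2*p - 24) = (p - 3)*(p + 2)*(p^3 + 6*p^2 + 5*p - 12) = (p - 3)*(p + 2)*(p + 4)*(p^2 + 2*p - 3) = (p - 3)*(p + 2)*(p + 3)*(p + 4)*(p - 1)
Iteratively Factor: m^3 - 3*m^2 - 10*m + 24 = (m - 4)*(m^2 + m - 6) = (m - 4)*(m - 2)*(m + 3)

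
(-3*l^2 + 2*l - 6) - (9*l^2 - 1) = -12*l^2 + 2*l - 5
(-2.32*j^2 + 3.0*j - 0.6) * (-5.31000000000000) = 12.3192*j^2 - 15.93*j + 3.186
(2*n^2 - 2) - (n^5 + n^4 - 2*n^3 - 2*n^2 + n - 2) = -n^5 - n^4 + 2*n^3 + 4*n^2 - n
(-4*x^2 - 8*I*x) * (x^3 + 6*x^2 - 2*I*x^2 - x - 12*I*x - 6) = -4*x^5 - 24*x^4 - 12*x^3 - 72*x^2 + 8*I*x^2 + 48*I*x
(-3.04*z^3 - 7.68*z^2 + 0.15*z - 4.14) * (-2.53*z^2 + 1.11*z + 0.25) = 7.6912*z^5 + 16.056*z^4 - 9.6643*z^3 + 8.7207*z^2 - 4.5579*z - 1.035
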